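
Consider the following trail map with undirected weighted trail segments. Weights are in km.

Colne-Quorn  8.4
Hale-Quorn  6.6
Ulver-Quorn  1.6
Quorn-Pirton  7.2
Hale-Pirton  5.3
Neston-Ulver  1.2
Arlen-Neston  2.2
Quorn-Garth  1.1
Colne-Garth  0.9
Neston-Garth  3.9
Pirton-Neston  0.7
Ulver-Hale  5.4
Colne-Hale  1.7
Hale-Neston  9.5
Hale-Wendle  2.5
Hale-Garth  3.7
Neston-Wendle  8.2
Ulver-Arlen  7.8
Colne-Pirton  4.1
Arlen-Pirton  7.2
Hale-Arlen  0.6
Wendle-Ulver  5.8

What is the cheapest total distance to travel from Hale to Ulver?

Running Dijkstra from Hale:
Hale: 0
Arlen: 0.6  (via Hale)
Colne: 1.7  (via Hale)
Wendle: 2.5  (via Hale)
Garth: 2.6  (via Colne)
Neston: 2.8  (via Arlen)
Pirton: 3.5  (via Neston)
Quorn: 3.7  (via Garth)
Ulver: 4  (via Neston)
Shortest route: Hale–Arlen–Neston–Ulver = 4 km.

4 km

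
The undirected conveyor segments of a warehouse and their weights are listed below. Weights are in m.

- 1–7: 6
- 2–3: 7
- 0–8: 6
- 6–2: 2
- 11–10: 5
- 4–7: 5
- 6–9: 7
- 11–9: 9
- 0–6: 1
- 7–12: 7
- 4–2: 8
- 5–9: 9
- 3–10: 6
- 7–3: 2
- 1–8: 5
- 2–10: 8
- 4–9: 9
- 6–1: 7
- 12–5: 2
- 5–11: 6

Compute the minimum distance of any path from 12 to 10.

Candidate routes:
12–7–3–10: 7+2+6 = 15
12–5–11–10: 2+6+5 = 13
The minimum is 13 m via 12–5–11–10.

13 m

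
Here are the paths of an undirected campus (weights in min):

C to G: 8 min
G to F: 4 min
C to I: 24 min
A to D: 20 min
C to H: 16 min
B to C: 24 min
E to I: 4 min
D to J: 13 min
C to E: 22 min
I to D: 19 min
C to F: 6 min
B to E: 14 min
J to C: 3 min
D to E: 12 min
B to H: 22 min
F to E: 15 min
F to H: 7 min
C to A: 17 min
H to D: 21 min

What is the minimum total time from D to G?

Enumerating some paths:
D - J - C - F - G: 13+3+6+4 = 26
D - J - C - G: 13+3+8 = 24
The minimum is 24 min via D - J - C - G.

24 min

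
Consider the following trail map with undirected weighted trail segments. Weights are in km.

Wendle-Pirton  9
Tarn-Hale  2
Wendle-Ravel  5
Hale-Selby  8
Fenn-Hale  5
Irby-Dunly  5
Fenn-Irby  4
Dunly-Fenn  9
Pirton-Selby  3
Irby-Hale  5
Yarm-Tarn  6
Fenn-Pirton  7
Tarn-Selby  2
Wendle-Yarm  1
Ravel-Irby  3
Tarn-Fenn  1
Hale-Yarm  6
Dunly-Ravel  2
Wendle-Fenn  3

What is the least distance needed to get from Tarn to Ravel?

Candidate routes:
Tarn–Fenn–Wendle–Ravel: 1+3+5 = 9
Tarn–Fenn–Irby–Ravel: 1+4+3 = 8
Tarn–Hale–Irby–Ravel: 2+5+3 = 10
The minimum is 8 km via Tarn–Fenn–Irby–Ravel.

8 km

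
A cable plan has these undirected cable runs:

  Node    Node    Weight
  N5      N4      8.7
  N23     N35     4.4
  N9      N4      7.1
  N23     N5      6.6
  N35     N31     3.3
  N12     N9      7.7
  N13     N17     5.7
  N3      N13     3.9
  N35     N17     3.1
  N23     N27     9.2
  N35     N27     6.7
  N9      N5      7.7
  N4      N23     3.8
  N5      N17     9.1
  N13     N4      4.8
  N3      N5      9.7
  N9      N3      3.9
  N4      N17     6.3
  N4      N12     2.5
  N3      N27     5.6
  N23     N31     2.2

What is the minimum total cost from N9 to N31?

Compare a few routes:
N9–N12–N4–N23–N31: 7.7+2.5+3.8+2.2 = 16.2
N9–N4–N23–N31: 7.1+3.8+2.2 = 13.1
Cheapest is N9–N4–N23–N31 at 13.1.

13.1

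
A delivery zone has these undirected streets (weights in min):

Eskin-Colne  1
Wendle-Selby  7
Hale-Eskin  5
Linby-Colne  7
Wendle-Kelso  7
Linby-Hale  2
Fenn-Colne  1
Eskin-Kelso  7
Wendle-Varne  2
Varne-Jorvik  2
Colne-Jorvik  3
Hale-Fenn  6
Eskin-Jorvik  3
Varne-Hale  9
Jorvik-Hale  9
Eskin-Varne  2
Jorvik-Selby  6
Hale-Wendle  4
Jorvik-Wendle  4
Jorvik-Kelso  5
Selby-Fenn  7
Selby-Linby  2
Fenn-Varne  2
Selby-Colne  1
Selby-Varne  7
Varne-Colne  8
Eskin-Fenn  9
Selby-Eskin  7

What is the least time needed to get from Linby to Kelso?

Enumerating some paths:
Linby → Selby → Colne → Eskin → Jorvik → Kelso: 2+1+1+3+5 = 12
Linby → Selby → Jorvik → Kelso: 2+6+5 = 13
Linby → Selby → Colne → Eskin → Kelso: 2+1+1+7 = 11
Cheapest is Linby → Selby → Colne → Eskin → Kelso at 11 min.

11 min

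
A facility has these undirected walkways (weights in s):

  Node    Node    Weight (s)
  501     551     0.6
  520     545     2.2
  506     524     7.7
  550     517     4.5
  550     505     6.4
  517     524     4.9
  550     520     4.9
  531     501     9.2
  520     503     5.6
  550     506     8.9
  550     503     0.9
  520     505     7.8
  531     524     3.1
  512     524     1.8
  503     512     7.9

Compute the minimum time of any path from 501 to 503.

Running Dijkstra from 501:
501: 0
551: 0.6  (via 501)
531: 9.2  (via 501)
524: 12.3  (via 531)
512: 14.1  (via 524)
517: 17.2  (via 524)
506: 20  (via 524)
550: 21.7  (via 517)
503: 22  (via 512)
Shortest route: 501 → 531 → 524 → 512 → 503 = 22 s.

22 s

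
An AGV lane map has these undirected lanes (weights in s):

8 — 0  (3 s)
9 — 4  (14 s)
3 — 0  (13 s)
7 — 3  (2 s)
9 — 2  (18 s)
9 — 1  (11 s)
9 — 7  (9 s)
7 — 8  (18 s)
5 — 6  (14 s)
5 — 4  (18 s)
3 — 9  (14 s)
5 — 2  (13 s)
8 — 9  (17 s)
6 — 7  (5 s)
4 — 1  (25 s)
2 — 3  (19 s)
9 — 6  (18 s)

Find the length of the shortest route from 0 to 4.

Candidate routes:
0 → 8 → 9 → 4: 3+17+14 = 34
0 → 3 → 9 → 4: 13+14+14 = 41
0 → 3 → 7 → 9 → 4: 13+2+9+14 = 38
The minimum is 34 s via 0 → 8 → 9 → 4.

34 s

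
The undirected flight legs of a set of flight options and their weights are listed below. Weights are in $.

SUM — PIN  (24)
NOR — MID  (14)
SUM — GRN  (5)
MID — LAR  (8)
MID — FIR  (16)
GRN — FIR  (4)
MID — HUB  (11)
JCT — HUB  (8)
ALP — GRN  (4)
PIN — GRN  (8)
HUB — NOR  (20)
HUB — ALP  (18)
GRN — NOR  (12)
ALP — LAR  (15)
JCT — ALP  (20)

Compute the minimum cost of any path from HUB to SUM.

Compare a few routes:
HUB–MID–FIR–GRN–SUM: 11+16+4+5 = 36
HUB–JCT–ALP–GRN–SUM: 8+20+4+5 = 37
HUB–ALP–GRN–SUM: 18+4+5 = 27
HUB–NOR–GRN–SUM: 20+12+5 = 37
The minimum is $27 via HUB–ALP–GRN–SUM.

$27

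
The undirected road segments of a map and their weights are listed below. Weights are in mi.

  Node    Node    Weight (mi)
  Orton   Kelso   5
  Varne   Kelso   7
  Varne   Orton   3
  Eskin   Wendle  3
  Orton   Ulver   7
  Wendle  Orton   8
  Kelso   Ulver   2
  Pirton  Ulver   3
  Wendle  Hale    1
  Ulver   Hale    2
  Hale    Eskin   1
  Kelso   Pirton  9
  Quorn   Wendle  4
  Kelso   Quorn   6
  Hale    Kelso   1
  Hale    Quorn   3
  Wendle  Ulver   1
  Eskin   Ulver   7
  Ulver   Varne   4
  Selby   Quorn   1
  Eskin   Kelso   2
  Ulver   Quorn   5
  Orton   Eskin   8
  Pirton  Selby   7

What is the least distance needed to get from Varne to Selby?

10 mi

Compare a few routes:
Varne - Ulver - Quorn - Selby: 4+5+1 = 10
Varne - Ulver - Kelso - Hale - Quorn - Selby: 4+2+1+3+1 = 11
Cheapest is Varne - Ulver - Quorn - Selby at 10 mi.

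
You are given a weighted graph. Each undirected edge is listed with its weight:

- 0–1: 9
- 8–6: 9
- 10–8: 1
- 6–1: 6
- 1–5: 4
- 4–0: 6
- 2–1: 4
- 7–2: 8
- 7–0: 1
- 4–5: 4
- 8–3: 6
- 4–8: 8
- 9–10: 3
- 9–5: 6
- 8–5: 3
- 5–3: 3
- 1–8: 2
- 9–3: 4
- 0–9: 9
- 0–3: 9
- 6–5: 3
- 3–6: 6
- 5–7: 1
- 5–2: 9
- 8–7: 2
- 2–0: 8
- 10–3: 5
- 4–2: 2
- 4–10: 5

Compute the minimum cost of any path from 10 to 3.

5

Enumerating some paths:
10 - 8 - 7 - 5 - 3: 1+2+1+3 = 7
10 - 3: 5 = 5
10 - 8 - 5 - 3: 1+3+3 = 7
10 - 9 - 3: 3+4 = 7
Cheapest is 10 - 3 at 5.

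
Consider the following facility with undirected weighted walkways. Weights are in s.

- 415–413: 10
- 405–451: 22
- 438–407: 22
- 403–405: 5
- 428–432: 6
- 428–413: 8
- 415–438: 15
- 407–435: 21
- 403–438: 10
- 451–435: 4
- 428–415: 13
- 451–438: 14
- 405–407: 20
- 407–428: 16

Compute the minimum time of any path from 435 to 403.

Settle nodes by increasing distance from 435:
435: 0
451: 4  (via 435)
438: 18  (via 451)
407: 21  (via 435)
405: 26  (via 451)
403: 28  (via 438)
Shortest route: 435–451–438–403 = 28 s.

28 s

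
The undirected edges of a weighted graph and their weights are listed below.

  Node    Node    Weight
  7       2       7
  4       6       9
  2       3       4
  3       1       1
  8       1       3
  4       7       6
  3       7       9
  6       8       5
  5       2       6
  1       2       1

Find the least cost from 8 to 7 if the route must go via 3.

Best 8 to 3: 8–1–3 costing 4
Best 3 to 7: 3–7 costing 9
Total via 3: 4 + 9 = 13.

13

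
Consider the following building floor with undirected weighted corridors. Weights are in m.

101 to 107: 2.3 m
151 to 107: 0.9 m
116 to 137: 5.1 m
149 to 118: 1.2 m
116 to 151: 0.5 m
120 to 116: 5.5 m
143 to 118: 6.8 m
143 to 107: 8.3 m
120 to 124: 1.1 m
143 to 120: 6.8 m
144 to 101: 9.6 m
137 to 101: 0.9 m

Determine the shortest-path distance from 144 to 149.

Compare a few routes:
144 → 101 → 137 → 116 → 151 → 107 → 143 → 118 → 149: 9.6+0.9+5.1+0.5+0.9+8.3+6.8+1.2 = 33.3
144 → 101 → 107 → 143 → 118 → 149: 9.6+2.3+8.3+6.8+1.2 = 28.2
Cheapest is 144 → 101 → 107 → 143 → 118 → 149 at 28.2 m.

28.2 m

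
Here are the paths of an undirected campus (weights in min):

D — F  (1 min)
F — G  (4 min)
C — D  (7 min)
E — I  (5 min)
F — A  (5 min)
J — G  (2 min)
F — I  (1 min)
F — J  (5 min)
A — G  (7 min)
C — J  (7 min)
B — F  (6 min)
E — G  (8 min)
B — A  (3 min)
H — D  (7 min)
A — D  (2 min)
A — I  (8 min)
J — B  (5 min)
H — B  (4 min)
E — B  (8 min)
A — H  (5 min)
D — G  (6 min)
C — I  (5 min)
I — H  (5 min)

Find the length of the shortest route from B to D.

Enumerating some paths:
B → H → D: 4+7 = 11
B → F → D: 6+1 = 7
B → A → F → D: 3+5+1 = 9
B → A → D: 3+2 = 5
Cheapest is B → A → D at 5 min.

5 min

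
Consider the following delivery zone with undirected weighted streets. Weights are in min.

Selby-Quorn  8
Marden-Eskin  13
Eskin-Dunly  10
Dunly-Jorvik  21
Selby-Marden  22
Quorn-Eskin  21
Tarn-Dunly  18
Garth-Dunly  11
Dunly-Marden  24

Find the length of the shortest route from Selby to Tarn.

Compare a few routes:
Selby → Quorn → Eskin → Dunly → Tarn: 8+21+10+18 = 57
Selby → Marden → Eskin → Dunly → Tarn: 22+13+10+18 = 63
Cheapest is Selby → Quorn → Eskin → Dunly → Tarn at 57 min.

57 min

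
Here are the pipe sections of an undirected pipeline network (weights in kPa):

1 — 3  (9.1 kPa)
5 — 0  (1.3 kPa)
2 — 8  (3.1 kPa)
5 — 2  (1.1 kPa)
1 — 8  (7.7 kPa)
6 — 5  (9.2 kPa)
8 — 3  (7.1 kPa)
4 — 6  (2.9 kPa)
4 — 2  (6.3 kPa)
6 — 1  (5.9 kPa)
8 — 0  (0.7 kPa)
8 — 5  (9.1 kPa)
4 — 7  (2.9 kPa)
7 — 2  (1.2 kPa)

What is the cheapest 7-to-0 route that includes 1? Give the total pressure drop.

20.1 kPa

Shortest 7→1: 7–4–6–1 = 11.7
Shortest 1→0: 1–8–0 = 8.4
Total via 1: 11.7 + 8.4 = 20.1 kPa.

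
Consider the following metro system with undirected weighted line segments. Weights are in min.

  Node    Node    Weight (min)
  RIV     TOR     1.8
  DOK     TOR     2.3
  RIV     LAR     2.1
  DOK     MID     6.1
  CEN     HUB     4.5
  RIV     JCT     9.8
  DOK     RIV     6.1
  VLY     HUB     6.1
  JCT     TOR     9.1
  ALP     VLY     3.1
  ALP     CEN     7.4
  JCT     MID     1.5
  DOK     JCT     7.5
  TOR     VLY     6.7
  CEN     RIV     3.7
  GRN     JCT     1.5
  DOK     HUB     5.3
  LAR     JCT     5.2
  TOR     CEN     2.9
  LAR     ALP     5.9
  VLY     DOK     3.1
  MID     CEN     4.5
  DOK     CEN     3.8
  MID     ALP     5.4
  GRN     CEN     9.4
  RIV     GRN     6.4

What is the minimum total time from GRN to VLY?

Settle nodes by increasing distance from GRN:
GRN: 0
JCT: 1.5  (via GRN)
MID: 3  (via JCT)
RIV: 6.4  (via GRN)
LAR: 6.7  (via JCT)
CEN: 7.5  (via MID)
TOR: 8.2  (via RIV)
ALP: 8.4  (via MID)
DOK: 9  (via JCT)
VLY: 11.5  (via ALP)
Shortest route: GRN → JCT → MID → ALP → VLY = 11.5 min.

11.5 min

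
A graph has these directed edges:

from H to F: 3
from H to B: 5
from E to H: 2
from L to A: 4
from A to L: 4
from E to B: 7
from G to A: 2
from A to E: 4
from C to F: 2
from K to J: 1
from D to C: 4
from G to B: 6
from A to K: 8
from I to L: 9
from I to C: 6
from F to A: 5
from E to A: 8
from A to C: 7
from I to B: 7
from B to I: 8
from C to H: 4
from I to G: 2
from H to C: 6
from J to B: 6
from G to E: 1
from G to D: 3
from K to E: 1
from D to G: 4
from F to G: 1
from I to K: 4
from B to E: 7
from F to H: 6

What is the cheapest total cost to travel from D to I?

18

Enumerating some paths:
D–G–E–H–B–I: 4+1+2+5+8 = 20
D–G–B–I: 4+6+8 = 18
Cheapest is D–G–B–I at 18.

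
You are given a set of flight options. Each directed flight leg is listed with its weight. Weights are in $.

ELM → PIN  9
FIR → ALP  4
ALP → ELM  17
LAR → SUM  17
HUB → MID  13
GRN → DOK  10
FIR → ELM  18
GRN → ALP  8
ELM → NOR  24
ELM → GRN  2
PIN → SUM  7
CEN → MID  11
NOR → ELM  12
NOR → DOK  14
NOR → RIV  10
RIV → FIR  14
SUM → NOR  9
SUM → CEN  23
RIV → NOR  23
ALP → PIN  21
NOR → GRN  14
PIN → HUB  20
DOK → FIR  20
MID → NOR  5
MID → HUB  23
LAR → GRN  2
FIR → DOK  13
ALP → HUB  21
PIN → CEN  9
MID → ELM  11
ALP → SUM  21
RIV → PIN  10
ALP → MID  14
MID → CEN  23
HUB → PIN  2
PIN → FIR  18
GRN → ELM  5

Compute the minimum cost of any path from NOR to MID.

Compare a few routes:
NOR - GRN - ALP - MID: 14+8+14 = 36
NOR - RIV - PIN - CEN - MID: 10+10+9+11 = 40
NOR - RIV - FIR - ALP - MID: 10+14+4+14 = 42
NOR - ELM - PIN - CEN - MID: 12+9+9+11 = 41
The minimum is $36 via NOR - GRN - ALP - MID.

$36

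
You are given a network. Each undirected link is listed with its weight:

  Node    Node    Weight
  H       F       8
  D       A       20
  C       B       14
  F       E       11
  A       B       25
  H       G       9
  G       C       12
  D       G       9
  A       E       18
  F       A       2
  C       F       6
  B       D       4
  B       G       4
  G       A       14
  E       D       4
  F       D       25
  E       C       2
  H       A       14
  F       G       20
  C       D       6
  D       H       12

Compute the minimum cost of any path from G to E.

Compare a few routes:
G → B → D → E: 4+4+4 = 12
G → D → E: 9+4 = 13
G → C → E: 12+2 = 14
Cheapest is G → B → D → E at 12.

12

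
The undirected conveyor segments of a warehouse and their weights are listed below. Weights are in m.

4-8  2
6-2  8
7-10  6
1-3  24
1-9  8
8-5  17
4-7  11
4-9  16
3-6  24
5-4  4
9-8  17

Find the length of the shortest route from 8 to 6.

Enumerating some paths:
8–5–4–9–1–3–6: 17+4+16+8+24+24 = 93
8–4–9–1–3–6: 2+16+8+24+24 = 74
8–9–1–3–6: 17+8+24+24 = 73
The minimum is 73 m via 8–9–1–3–6.

73 m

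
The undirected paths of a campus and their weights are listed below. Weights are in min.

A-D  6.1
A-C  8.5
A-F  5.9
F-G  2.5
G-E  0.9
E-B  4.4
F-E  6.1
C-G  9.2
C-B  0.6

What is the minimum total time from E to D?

15.4 min

Shortest distances from E:
E: 0
G: 0.9  (via E)
F: 3.4  (via G)
B: 4.4  (via E)
C: 5  (via B)
A: 9.3  (via F)
D: 15.4  (via A)
Shortest route: E → G → F → A → D = 15.4 min.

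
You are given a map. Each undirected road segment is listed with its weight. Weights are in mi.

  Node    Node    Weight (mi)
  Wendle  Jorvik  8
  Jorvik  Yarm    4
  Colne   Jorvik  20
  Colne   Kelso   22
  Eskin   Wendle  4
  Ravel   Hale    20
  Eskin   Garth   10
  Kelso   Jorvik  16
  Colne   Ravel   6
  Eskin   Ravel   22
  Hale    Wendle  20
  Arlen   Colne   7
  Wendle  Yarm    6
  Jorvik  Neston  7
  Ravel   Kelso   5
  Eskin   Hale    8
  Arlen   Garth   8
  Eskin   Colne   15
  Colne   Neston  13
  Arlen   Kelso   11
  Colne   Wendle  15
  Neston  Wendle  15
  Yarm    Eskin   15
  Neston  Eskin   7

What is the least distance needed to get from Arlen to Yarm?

Candidate routes:
Arlen - Colne - Wendle - Yarm: 7+15+6 = 28
Arlen - Colne - Neston - Jorvik - Yarm: 7+13+7+4 = 31
Arlen - Kelso - Jorvik - Yarm: 11+16+4 = 31
Arlen - Colne - Jorvik - Yarm: 7+20+4 = 31
Cheapest is Arlen - Colne - Wendle - Yarm at 28 mi.

28 mi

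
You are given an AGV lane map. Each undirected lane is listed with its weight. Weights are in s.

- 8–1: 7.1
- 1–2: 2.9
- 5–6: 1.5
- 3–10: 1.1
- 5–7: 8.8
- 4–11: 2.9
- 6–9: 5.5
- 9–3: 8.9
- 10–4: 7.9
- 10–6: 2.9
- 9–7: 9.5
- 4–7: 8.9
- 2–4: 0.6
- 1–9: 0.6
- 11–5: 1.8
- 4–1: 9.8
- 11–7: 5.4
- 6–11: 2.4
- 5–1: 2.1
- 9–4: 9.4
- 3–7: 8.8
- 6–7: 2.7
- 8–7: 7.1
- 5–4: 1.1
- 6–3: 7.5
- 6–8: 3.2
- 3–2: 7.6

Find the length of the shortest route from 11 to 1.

Candidate routes:
11 → 5 → 1: 1.8+2.1 = 3.9
11 → 6 → 5 → 1: 2.4+1.5+2.1 = 6
The minimum is 3.9 s via 11 → 5 → 1.

3.9 s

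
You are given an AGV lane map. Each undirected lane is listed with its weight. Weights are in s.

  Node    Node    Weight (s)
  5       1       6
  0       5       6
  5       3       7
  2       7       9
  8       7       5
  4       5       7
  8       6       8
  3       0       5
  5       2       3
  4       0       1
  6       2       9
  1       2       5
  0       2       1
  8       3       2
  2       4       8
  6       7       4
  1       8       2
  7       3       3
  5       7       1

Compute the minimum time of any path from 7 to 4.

6 s

Compare a few routes:
7–5–0–4: 1+6+1 = 8
7–5–2–0–4: 1+3+1+1 = 6
Cheapest is 7–5–2–0–4 at 6 s.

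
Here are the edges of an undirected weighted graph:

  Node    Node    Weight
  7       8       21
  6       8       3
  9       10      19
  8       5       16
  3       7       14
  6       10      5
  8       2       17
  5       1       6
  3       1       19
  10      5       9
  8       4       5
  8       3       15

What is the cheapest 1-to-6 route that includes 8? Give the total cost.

25

Shortest 1→8: 1–5–8 = 22
Best 8 to 6: 8–6 costing 3
Total via 8: 22 + 3 = 25.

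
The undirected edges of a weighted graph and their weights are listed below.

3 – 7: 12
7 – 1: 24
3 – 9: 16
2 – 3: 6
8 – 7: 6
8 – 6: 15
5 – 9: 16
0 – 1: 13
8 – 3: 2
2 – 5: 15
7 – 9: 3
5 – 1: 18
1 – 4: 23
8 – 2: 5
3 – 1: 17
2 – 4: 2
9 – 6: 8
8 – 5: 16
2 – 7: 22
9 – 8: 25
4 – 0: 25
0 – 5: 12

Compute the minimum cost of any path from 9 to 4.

16

Shortest distances from 9:
9: 0
7: 3  (via 9)
6: 8  (via 9)
8: 9  (via 7)
3: 11  (via 8)
2: 14  (via 8)
4: 16  (via 2)
Shortest route: 9 → 7 → 8 → 2 → 4 = 16.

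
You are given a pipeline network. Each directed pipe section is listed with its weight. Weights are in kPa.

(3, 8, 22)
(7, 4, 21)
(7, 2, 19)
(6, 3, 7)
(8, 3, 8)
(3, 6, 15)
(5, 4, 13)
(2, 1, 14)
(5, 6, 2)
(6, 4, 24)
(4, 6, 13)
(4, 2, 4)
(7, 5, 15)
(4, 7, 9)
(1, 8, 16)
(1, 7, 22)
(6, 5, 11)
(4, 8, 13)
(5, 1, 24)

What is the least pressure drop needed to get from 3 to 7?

48 kPa

Candidate routes:
3 → 6 → 5 → 4 → 2 → 1 → 7: 15+11+13+4+14+22 = 79
3 → 6 → 5 → 1 → 7: 15+11+24+22 = 72
3 → 6 → 4 → 7: 15+24+9 = 48
Cheapest is 3 → 6 → 4 → 7 at 48 kPa.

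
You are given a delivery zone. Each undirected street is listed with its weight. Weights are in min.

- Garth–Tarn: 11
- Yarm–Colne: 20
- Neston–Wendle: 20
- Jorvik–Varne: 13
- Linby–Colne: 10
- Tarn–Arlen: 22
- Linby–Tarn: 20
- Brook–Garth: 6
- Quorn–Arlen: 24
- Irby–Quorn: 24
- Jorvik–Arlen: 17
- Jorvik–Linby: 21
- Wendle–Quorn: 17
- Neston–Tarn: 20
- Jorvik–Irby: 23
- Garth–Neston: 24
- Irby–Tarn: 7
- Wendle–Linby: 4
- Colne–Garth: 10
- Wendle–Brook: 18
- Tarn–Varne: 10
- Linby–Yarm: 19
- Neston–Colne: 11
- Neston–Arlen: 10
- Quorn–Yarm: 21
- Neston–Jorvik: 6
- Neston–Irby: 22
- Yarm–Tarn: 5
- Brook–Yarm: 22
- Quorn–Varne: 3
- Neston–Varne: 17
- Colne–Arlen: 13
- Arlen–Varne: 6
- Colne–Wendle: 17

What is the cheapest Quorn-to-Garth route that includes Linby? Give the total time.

Best Quorn to Linby: Quorn → Wendle → Linby costing 21
Shortest Linby→Garth: Linby → Colne → Garth = 20
Total via Linby: 21 + 20 = 41 min.

41 min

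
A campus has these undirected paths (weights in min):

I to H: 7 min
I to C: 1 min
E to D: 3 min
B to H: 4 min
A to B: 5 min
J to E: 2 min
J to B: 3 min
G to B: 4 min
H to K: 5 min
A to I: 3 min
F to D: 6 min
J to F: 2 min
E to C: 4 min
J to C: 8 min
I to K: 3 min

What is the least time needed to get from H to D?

12 min

Running Dijkstra from H:
H: 0
B: 4  (via H)
K: 5  (via H)
I: 7  (via H)
J: 7  (via B)
C: 8  (via I)
G: 8  (via B)
A: 9  (via B)
E: 9  (via J)
F: 9  (via J)
D: 12  (via E)
Shortest route: H → B → J → E → D = 12 min.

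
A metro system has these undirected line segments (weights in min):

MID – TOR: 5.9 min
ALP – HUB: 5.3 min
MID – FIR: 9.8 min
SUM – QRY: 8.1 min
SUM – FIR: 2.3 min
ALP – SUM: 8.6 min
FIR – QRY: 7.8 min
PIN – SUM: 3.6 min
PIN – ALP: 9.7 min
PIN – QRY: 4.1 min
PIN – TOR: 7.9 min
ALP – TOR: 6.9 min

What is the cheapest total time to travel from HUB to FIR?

Candidate routes:
HUB → ALP → PIN → SUM → FIR: 5.3+9.7+3.6+2.3 = 20.9
HUB → ALP → PIN → QRY → FIR: 5.3+9.7+4.1+7.8 = 26.9
HUB → ALP → SUM → FIR: 5.3+8.6+2.3 = 16.2
HUB → ALP → TOR → PIN → SUM → FIR: 5.3+6.9+7.9+3.6+2.3 = 26
Cheapest is HUB → ALP → SUM → FIR at 16.2 min.

16.2 min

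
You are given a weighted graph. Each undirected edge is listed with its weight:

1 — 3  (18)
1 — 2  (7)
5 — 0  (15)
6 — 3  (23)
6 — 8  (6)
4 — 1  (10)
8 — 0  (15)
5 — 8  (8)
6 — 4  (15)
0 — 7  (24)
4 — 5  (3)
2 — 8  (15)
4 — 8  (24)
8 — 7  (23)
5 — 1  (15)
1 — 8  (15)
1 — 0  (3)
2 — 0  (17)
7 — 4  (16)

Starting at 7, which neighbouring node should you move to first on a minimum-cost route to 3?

Compare a few routes:
7 → 8 → 6 → 3: 23+6+23 = 52
7 → 4 → 5 → 1 → 3: 16+3+15+18 = 52
7 → 4 → 1 → 3: 16+10+18 = 44
7 → 0 → 1 → 3: 24+3+18 = 45
Cheapest is 7 → 4 → 1 → 3 at 44.
So from 7 the first move is to 4.

4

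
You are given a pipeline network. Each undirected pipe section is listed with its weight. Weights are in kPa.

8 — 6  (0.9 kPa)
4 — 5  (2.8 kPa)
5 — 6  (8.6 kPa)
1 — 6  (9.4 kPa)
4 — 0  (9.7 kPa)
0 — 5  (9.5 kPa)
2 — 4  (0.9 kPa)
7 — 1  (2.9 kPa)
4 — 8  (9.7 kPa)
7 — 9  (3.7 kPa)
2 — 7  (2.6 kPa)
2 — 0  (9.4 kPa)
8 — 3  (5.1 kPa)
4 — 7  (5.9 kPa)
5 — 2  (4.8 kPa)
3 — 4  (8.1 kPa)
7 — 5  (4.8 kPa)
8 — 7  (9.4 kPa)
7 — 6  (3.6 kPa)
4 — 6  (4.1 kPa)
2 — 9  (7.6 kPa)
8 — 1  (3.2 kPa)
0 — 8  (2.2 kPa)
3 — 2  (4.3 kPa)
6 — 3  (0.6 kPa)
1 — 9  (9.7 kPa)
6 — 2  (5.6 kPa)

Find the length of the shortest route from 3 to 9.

7.9 kPa

Settle nodes by increasing distance from 3:
3: 0
6: 0.6  (via 3)
8: 1.5  (via 6)
0: 3.7  (via 8)
7: 4.2  (via 6)
2: 4.3  (via 3)
1: 4.7  (via 8)
4: 4.7  (via 6)
5: 7.5  (via 4)
9: 7.9  (via 7)
Shortest route: 3 → 6 → 7 → 9 = 7.9 kPa.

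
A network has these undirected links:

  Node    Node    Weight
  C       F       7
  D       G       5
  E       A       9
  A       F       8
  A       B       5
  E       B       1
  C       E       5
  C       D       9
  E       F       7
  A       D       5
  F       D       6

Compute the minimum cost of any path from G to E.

Shortest distances from G:
G: 0
D: 5  (via G)
A: 10  (via D)
F: 11  (via D)
C: 14  (via D)
B: 15  (via A)
E: 16  (via B)
Shortest route: G → D → A → B → E = 16.

16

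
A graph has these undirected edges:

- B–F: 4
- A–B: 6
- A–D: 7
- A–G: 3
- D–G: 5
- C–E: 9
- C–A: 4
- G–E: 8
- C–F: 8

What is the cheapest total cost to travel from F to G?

Settle nodes by increasing distance from F:
F: 0
B: 4  (via F)
C: 8  (via F)
A: 10  (via B)
G: 13  (via A)
Shortest route: F–B–A–G = 13.

13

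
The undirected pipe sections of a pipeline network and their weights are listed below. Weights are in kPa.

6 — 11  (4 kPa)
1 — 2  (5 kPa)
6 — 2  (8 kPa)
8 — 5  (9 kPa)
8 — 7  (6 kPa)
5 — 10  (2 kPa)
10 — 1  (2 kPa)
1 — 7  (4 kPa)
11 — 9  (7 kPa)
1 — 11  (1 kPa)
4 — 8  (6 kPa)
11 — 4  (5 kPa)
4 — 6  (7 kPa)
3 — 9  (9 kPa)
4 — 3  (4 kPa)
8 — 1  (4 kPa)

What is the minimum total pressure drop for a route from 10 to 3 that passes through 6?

18 kPa

Best 10 to 6: 10–1–11–6 costing 7
Shortest 6→3: 6–4–3 = 11
Total via 6: 7 + 11 = 18 kPa.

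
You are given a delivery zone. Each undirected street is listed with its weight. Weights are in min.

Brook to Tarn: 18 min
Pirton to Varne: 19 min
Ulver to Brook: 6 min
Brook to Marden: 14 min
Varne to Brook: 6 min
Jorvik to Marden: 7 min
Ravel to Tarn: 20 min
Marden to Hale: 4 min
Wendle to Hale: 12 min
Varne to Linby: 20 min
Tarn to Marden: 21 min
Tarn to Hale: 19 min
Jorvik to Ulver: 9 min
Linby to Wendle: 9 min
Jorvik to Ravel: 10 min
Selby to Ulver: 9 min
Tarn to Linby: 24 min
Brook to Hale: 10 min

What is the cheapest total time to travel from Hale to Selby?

25 min

Enumerating some paths:
Hale → Brook → Ulver → Selby: 10+6+9 = 25
Hale → Marden → Jorvik → Ulver → Selby: 4+7+9+9 = 29
Cheapest is Hale → Brook → Ulver → Selby at 25 min.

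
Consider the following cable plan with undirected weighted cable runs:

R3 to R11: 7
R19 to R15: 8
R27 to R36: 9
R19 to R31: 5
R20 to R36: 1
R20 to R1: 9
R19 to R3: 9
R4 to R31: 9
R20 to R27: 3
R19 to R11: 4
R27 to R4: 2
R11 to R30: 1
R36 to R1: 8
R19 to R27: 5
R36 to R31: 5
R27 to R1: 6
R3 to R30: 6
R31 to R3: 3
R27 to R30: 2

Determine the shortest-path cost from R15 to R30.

Settle nodes by increasing distance from R15:
R15: 0
R19: 8  (via R15)
R11: 12  (via R19)
R27: 13  (via R19)
R31: 13  (via R19)
R30: 13  (via R11)
Shortest route: R15 → R19 → R11 → R30 = 13.

13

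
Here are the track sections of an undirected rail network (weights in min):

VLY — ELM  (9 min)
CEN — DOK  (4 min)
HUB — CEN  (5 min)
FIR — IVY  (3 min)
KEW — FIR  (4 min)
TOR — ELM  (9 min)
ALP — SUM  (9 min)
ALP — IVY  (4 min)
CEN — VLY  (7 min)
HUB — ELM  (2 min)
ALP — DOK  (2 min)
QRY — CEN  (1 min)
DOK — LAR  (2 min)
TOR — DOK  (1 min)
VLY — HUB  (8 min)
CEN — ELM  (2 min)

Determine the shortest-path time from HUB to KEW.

21 min

Candidate routes:
HUB → CEN → ELM → TOR → DOK → ALP → IVY → FIR → KEW: 5+2+9+1+2+4+3+4 = 30
HUB → ELM → CEN → DOK → ALP → IVY → FIR → KEW: 2+2+4+2+4+3+4 = 21
HUB → ELM → TOR → DOK → ALP → IVY → FIR → KEW: 2+9+1+2+4+3+4 = 25
HUB → CEN → DOK → ALP → IVY → FIR → KEW: 5+4+2+4+3+4 = 22
Cheapest is HUB → ELM → CEN → DOK → ALP → IVY → FIR → KEW at 21 min.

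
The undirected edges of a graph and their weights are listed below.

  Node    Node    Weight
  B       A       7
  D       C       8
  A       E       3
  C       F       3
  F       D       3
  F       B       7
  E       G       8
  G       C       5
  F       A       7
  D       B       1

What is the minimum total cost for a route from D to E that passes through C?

Shortest D→C: D–F–C = 6
Shortest C→E: C–G–E = 13
Total via C: 6 + 13 = 19.

19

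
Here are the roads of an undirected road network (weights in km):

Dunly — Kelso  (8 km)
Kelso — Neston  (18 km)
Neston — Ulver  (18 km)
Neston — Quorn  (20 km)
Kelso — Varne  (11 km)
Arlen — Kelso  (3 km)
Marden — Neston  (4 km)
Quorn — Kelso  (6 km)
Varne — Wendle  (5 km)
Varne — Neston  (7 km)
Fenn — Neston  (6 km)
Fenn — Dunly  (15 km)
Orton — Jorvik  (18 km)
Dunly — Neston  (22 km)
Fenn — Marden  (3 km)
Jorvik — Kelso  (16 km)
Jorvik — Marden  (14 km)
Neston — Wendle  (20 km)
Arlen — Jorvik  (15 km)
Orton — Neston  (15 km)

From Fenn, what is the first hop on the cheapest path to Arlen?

Dunly

Candidate routes:
Fenn - Neston - Varne - Kelso - Arlen: 6+7+11+3 = 27
Fenn - Dunly - Kelso - Arlen: 15+8+3 = 26
Cheapest is Fenn - Dunly - Kelso - Arlen at 26 km.
So from Fenn the first move is to Dunly.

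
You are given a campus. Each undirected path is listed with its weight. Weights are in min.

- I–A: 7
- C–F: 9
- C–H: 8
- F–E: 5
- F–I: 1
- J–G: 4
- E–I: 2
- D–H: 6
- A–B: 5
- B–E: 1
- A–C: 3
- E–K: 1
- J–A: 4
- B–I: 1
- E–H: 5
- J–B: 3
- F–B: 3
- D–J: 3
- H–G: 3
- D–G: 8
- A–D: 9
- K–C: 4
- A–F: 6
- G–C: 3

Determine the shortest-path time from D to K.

Enumerating some paths:
D - J - B - I - E - K: 3+3+1+2+1 = 10
D - J - B - F - I - E - K: 3+3+3+1+2+1 = 13
D - H - E - K: 6+5+1 = 12
D - J - B - E - K: 3+3+1+1 = 8
The minimum is 8 min via D - J - B - E - K.

8 min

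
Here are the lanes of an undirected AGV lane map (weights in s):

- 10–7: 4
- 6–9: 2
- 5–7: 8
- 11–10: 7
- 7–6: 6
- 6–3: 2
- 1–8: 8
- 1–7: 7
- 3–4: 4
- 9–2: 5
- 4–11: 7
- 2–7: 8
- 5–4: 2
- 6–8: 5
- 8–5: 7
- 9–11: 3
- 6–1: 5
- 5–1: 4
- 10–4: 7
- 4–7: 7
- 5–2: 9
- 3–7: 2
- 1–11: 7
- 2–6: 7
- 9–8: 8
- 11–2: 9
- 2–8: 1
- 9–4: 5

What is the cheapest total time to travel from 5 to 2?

8 s

Enumerating some paths:
5–2: 9 = 9
5–8–2: 7+1 = 8
Cheapest is 5–8–2 at 8 s.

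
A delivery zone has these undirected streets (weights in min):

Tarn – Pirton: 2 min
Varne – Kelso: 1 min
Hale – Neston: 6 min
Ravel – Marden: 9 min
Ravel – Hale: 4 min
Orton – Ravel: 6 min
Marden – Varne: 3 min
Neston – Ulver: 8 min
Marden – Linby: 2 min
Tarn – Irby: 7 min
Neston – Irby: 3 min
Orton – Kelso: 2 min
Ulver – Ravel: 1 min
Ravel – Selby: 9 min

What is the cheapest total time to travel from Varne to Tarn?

Running Dijkstra from Varne:
Varne: 0
Kelso: 1  (via Varne)
Marden: 3  (via Varne)
Orton: 3  (via Kelso)
Linby: 5  (via Marden)
Ravel: 9  (via Orton)
Ulver: 10  (via Ravel)
Hale: 13  (via Ravel)
Neston: 18  (via Ulver)
Selby: 18  (via Ravel)
Irby: 21  (via Neston)
Tarn: 28  (via Irby)
Shortest route: Varne → Kelso → Orton → Ravel → Ulver → Neston → Irby → Tarn = 28 min.

28 min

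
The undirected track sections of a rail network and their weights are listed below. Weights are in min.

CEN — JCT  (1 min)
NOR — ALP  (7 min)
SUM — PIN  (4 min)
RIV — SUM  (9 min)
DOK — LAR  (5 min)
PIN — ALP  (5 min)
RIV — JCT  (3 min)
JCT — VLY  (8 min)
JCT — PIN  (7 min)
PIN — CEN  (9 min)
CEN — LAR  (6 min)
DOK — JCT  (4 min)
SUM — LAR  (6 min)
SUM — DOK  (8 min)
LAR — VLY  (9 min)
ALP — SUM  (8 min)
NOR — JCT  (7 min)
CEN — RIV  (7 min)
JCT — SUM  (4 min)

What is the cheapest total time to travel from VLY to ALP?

20 min

Enumerating some paths:
VLY → JCT → SUM → PIN → ALP: 8+4+4+5 = 21
VLY → JCT → SUM → ALP: 8+4+8 = 20
VLY → JCT → NOR → ALP: 8+7+7 = 22
The minimum is 20 min via VLY → JCT → SUM → ALP.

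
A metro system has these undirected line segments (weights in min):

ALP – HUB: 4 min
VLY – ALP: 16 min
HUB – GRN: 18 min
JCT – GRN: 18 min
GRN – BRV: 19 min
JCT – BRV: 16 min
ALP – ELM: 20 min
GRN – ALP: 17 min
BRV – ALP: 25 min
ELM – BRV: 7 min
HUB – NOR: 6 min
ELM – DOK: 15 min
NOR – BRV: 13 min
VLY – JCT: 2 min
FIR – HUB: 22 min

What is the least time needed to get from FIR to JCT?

Compare a few routes:
FIR - HUB - NOR - BRV - JCT: 22+6+13+16 = 57
FIR - HUB - ALP - VLY - JCT: 22+4+16+2 = 44
FIR - HUB - GRN - JCT: 22+18+18 = 58
The minimum is 44 min via FIR - HUB - ALP - VLY - JCT.

44 min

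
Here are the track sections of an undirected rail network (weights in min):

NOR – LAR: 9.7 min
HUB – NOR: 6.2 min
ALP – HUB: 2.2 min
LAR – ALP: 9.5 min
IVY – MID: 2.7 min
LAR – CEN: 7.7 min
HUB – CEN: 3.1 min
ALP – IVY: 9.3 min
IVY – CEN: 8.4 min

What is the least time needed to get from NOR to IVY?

Candidate routes:
NOR - LAR - ALP - IVY: 9.7+9.5+9.3 = 28.5
NOR - LAR - CEN - HUB - ALP - IVY: 9.7+7.7+3.1+2.2+9.3 = 32
NOR - LAR - CEN - IVY: 9.7+7.7+8.4 = 25.8
NOR - HUB - ALP - IVY: 6.2+2.2+9.3 = 17.7
Cheapest is NOR - HUB - ALP - IVY at 17.7 min.

17.7 min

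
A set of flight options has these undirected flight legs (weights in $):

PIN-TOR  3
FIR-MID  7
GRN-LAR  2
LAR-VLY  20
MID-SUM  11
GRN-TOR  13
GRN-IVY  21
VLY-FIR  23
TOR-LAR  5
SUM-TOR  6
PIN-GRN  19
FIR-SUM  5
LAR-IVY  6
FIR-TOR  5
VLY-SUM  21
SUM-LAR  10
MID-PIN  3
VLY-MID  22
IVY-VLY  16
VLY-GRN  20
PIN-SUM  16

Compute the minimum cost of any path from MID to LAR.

$11

Candidate routes:
MID–FIR–TOR–LAR: 7+5+5 = 17
MID–PIN–TOR–LAR: 3+3+5 = 11
The minimum is $11 via MID–PIN–TOR–LAR.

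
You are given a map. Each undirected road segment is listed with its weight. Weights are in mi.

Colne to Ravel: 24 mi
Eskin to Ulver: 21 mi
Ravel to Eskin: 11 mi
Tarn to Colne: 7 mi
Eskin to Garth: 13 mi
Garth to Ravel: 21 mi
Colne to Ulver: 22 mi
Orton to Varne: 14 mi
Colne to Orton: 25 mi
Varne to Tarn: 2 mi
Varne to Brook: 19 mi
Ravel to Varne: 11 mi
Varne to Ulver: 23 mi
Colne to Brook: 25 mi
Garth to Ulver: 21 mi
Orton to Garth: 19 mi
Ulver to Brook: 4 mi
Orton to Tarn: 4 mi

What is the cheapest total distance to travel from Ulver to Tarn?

Candidate routes:
Ulver - Colne - Tarn: 22+7 = 29
Ulver - Varne - Tarn: 23+2 = 25
The minimum is 25 mi via Ulver - Varne - Tarn.

25 mi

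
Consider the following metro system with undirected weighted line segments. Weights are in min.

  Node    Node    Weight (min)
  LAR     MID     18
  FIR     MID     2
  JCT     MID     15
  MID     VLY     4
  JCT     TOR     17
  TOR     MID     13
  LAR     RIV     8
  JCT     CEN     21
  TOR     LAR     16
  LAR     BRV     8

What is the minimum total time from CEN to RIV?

Running Dijkstra from CEN:
CEN: 0
JCT: 21  (via CEN)
MID: 36  (via JCT)
TOR: 38  (via JCT)
FIR: 38  (via MID)
VLY: 40  (via MID)
LAR: 54  (via MID)
RIV: 62  (via LAR)
Shortest route: CEN → JCT → MID → LAR → RIV = 62 min.

62 min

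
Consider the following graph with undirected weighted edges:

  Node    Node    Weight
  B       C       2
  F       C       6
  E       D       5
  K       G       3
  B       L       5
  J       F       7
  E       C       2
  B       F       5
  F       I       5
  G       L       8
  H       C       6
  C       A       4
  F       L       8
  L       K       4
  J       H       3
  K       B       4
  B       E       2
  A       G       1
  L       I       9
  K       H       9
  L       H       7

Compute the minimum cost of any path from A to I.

Enumerating some paths:
A–G–K–L–I: 1+3+4+9 = 17
A–C–B–F–I: 4+2+5+5 = 16
A–C–F–I: 4+6+5 = 15
The minimum is 15 via A–C–F–I.

15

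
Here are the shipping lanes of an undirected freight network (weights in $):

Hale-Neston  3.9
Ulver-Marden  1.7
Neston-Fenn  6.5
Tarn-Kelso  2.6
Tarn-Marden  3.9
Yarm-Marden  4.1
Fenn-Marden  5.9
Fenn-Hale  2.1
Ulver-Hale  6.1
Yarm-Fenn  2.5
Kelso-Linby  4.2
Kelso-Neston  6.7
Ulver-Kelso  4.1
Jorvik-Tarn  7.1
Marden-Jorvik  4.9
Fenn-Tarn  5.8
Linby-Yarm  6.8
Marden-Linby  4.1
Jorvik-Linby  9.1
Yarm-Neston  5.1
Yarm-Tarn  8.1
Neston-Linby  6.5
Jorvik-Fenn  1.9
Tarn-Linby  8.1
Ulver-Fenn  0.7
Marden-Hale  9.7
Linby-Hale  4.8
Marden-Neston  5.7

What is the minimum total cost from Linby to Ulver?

$5.8

Candidate routes:
Linby → Yarm → Fenn → Ulver: 6.8+2.5+0.7 = 10
Linby → Hale → Fenn → Ulver: 4.8+2.1+0.7 = 7.6
Linby → Kelso → Ulver: 4.2+4.1 = 8.3
Linby → Marden → Ulver: 4.1+1.7 = 5.8
Cheapest is Linby → Marden → Ulver at $5.8.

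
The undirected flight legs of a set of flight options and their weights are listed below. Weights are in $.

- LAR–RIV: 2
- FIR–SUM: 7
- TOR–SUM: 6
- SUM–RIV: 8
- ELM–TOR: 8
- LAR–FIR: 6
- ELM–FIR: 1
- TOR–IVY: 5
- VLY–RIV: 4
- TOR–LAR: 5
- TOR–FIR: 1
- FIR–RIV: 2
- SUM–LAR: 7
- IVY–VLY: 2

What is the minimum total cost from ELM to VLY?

$7

Running Dijkstra from ELM:
ELM: 0
FIR: 1  (via ELM)
TOR: 2  (via FIR)
RIV: 3  (via FIR)
LAR: 5  (via RIV)
VLY: 7  (via RIV)
Shortest route: ELM–FIR–RIV–VLY = $7.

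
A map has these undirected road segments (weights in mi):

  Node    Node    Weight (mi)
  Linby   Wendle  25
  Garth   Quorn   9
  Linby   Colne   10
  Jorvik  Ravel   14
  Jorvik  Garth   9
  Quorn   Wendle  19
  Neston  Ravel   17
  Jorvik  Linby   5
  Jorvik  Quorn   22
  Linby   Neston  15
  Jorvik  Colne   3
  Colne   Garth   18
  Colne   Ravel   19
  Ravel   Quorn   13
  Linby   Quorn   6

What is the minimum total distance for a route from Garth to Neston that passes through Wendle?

Best Garth to Wendle: Garth–Quorn–Wendle costing 28
Best Wendle to Neston: Wendle–Linby–Neston costing 40
Total via Wendle: 28 + 40 = 68 mi.

68 mi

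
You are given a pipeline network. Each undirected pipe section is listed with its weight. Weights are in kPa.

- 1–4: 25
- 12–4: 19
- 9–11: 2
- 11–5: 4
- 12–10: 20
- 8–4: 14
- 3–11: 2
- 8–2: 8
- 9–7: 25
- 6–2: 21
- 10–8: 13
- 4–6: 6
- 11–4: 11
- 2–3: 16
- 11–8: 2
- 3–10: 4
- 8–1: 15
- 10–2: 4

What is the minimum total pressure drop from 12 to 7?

Settle nodes by increasing distance from 12:
12: 0
4: 19  (via 12)
10: 20  (via 12)
2: 24  (via 10)
3: 24  (via 10)
6: 25  (via 4)
11: 26  (via 3)
8: 28  (via 11)
9: 28  (via 11)
5: 30  (via 11)
1: 43  (via 8)
7: 53  (via 9)
Shortest route: 12–10–3–11–9–7 = 53 kPa.

53 kPa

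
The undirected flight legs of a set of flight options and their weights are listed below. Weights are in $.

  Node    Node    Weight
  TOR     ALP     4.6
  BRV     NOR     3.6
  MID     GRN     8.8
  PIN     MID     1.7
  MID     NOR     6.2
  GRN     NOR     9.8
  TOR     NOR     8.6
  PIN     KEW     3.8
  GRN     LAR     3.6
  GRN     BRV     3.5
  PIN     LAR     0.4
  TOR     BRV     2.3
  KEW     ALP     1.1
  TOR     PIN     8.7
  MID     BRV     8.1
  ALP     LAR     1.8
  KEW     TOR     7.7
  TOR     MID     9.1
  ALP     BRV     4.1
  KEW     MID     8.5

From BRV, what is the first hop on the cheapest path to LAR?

Candidate routes:
BRV–GRN–LAR: 3.5+3.6 = 7.1
BRV–ALP–LAR: 4.1+1.8 = 5.9
The minimum is $5.9 via BRV–ALP–LAR.
So from BRV the first move is to ALP.

ALP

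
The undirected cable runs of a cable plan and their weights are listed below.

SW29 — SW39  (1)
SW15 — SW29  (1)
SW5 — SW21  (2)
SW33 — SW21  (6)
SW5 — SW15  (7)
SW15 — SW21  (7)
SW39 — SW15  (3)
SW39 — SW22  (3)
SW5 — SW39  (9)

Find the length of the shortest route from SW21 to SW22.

12

Running Dijkstra from SW21:
SW21: 0
SW5: 2  (via SW21)
SW33: 6  (via SW21)
SW15: 7  (via SW21)
SW29: 8  (via SW15)
SW39: 9  (via SW29)
SW22: 12  (via SW39)
Shortest route: SW21 → SW15 → SW29 → SW39 → SW22 = 12.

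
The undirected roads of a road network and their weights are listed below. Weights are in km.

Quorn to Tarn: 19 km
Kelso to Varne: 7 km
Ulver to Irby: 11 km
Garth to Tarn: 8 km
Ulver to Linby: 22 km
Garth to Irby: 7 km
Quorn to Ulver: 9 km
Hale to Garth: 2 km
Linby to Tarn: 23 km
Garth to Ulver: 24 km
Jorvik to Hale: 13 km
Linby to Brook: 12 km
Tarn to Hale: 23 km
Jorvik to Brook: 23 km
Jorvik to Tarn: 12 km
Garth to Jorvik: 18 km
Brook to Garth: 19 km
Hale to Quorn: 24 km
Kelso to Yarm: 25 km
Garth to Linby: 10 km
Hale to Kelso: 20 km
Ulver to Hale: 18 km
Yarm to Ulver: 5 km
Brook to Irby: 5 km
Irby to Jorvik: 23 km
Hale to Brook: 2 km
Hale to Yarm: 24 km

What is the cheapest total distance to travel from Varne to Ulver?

37 km

Compare a few routes:
Varne - Kelso - Yarm - Ulver: 7+25+5 = 37
Varne - Kelso - Hale - Brook - Irby - Ulver: 7+20+2+5+11 = 45
Varne - Kelso - Hale - Ulver: 7+20+18 = 45
Cheapest is Varne - Kelso - Yarm - Ulver at 37 km.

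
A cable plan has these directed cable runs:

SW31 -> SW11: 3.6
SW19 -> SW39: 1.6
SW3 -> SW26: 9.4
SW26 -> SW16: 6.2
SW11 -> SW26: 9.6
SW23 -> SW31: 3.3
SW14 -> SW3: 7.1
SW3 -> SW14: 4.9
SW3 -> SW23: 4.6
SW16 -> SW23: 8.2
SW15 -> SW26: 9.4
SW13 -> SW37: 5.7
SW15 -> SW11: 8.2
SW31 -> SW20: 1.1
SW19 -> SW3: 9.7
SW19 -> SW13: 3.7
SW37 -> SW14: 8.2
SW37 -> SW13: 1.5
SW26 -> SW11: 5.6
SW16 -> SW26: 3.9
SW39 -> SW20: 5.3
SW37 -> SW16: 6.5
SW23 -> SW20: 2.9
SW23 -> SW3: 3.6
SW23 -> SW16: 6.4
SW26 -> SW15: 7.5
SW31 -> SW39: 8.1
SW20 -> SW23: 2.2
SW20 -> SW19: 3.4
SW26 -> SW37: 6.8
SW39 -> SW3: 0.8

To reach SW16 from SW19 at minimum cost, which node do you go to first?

Compare a few routes:
SW19 → SW39 → SW20 → SW23 → SW16: 1.6+5.3+2.2+6.4 = 15.5
SW19 → SW39 → SW3 → SW23 → SW16: 1.6+0.8+4.6+6.4 = 13.4
SW19 → SW13 → SW37 → SW16: 3.7+5.7+6.5 = 15.9
Cheapest is SW19 → SW39 → SW3 → SW23 → SW16 at 13.4.
So from SW19 the first move is to SW39.

SW39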